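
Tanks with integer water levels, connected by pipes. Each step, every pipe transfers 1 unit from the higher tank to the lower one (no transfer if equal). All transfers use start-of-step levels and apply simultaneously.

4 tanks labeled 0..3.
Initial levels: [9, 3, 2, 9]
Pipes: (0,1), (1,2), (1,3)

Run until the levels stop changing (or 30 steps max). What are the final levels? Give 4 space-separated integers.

Step 1: flows [0->1,1->2,3->1] -> levels [8 4 3 8]
Step 2: flows [0->1,1->2,3->1] -> levels [7 5 4 7]
Step 3: flows [0->1,1->2,3->1] -> levels [6 6 5 6]
Step 4: flows [0=1,1->2,1=3] -> levels [6 5 6 6]
Step 5: flows [0->1,2->1,3->1] -> levels [5 8 5 5]
Step 6: flows [1->0,1->2,1->3] -> levels [6 5 6 6]
  -> period-2 cycle: step 6 state = step 4 state; never stabilizes
  -> state at step 30: (30-4) mod 2 = 0, same as step 4 -> [6 5 6 6]

Answer: 6 5 6 6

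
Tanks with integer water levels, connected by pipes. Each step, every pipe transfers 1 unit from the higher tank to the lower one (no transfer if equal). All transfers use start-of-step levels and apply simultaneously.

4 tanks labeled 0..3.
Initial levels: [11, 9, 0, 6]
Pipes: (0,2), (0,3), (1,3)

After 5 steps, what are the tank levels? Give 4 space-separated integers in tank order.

Answer: 6 8 5 7

Derivation:
Step 1: flows [0->2,0->3,1->3] -> levels [9 8 1 8]
Step 2: flows [0->2,0->3,1=3] -> levels [7 8 2 9]
Step 3: flows [0->2,3->0,3->1] -> levels [7 9 3 7]
Step 4: flows [0->2,0=3,1->3] -> levels [6 8 4 8]
Step 5: flows [0->2,3->0,1=3] -> levels [6 8 5 7]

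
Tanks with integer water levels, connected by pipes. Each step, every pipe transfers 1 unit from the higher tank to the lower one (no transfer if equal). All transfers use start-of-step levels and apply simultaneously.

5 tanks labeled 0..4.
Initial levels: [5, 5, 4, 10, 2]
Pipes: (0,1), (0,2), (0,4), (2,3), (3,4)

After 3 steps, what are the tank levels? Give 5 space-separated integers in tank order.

Answer: 4 5 6 5 6

Derivation:
Step 1: flows [0=1,0->2,0->4,3->2,3->4] -> levels [3 5 6 8 4]
Step 2: flows [1->0,2->0,4->0,3->2,3->4] -> levels [6 4 6 6 4]
Step 3: flows [0->1,0=2,0->4,2=3,3->4] -> levels [4 5 6 5 6]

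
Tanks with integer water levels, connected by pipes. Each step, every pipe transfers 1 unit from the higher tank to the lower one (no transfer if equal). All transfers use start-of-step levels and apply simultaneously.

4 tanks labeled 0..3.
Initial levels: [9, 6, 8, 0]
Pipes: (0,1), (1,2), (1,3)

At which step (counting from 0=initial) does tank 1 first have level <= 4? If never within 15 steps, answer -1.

Answer: 5

Derivation:
Step 1: flows [0->1,2->1,1->3] -> levels [8 7 7 1]
Step 2: flows [0->1,1=2,1->3] -> levels [7 7 7 2]
Step 3: flows [0=1,1=2,1->3] -> levels [7 6 7 3]
Step 4: flows [0->1,2->1,1->3] -> levels [6 7 6 4]
Step 5: flows [1->0,1->2,1->3] -> levels [7 4 7 5]
Tank 1 first reaches <=4 at step 5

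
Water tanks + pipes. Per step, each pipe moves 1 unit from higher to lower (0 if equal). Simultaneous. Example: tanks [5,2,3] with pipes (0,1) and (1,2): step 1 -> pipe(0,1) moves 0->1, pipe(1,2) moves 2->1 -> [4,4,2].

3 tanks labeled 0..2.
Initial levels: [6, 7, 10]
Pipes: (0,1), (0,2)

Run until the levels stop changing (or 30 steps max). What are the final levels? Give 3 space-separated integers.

Step 1: flows [1->0,2->0] -> levels [8 6 9]
Step 2: flows [0->1,2->0] -> levels [8 7 8]
Step 3: flows [0->1,0=2] -> levels [7 8 8]
Step 4: flows [1->0,2->0] -> levels [9 7 7]
Step 5: flows [0->1,0->2] -> levels [7 8 8]
  -> period-2 cycle: step 5 state = step 3 state; never stabilizes
  -> state at step 30: (30-3) mod 2 = 1, same as step 4 -> [9 7 7]

Answer: 9 7 7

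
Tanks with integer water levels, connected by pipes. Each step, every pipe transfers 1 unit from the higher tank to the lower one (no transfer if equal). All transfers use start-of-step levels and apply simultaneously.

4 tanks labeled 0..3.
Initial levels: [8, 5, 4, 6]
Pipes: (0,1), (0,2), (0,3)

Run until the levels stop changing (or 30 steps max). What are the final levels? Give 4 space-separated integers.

Step 1: flows [0->1,0->2,0->3] -> levels [5 6 5 7]
Step 2: flows [1->0,0=2,3->0] -> levels [7 5 5 6]
Step 3: flows [0->1,0->2,0->3] -> levels [4 6 6 7]
Step 4: flows [1->0,2->0,3->0] -> levels [7 5 5 6]
  -> period-2 cycle: step 4 state = step 2 state; never stabilizes
  -> state at step 30: (30-2) mod 2 = 0, same as step 2 -> [7 5 5 6]

Answer: 7 5 5 6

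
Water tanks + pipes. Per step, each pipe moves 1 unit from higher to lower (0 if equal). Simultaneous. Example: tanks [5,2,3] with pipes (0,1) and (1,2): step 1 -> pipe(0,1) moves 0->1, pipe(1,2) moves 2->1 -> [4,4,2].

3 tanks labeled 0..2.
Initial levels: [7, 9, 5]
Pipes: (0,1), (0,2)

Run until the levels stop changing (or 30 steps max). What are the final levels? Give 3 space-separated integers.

Answer: 7 7 7

Derivation:
Step 1: flows [1->0,0->2] -> levels [7 8 6]
Step 2: flows [1->0,0->2] -> levels [7 7 7]
Step 3: flows [0=1,0=2] -> levels [7 7 7]
  -> stable (no change)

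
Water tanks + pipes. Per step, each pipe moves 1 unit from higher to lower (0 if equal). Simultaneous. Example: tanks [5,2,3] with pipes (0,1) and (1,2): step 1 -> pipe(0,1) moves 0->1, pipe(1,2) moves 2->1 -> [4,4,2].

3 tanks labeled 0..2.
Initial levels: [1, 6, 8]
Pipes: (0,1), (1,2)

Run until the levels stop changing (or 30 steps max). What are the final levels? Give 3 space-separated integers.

Step 1: flows [1->0,2->1] -> levels [2 6 7]
Step 2: flows [1->0,2->1] -> levels [3 6 6]
Step 3: flows [1->0,1=2] -> levels [4 5 6]
Step 4: flows [1->0,2->1] -> levels [5 5 5]
Step 5: flows [0=1,1=2] -> levels [5 5 5]
  -> stable (no change)

Answer: 5 5 5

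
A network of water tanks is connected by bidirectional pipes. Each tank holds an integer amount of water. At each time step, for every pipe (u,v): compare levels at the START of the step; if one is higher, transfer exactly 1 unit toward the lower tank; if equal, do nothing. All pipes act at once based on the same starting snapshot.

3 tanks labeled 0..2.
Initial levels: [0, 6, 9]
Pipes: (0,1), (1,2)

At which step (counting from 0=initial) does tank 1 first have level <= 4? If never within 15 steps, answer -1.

Step 1: flows [1->0,2->1] -> levels [1 6 8]
Step 2: flows [1->0,2->1] -> levels [2 6 7]
Step 3: flows [1->0,2->1] -> levels [3 6 6]
Step 4: flows [1->0,1=2] -> levels [4 5 6]
Step 5: flows [1->0,2->1] -> levels [5 5 5]
Step 6: flows [0=1,1=2] -> levels [5 5 5]
  -> stable; tank 1 stays at 5 > 4
Tank 1 never reaches <=4 within 15 steps

Answer: -1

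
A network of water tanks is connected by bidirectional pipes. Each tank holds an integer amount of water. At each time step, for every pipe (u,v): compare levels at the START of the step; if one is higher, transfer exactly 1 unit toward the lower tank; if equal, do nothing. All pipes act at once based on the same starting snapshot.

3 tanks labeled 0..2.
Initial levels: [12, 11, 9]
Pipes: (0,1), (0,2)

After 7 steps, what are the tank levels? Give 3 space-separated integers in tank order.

Step 1: flows [0->1,0->2] -> levels [10 12 10]
Step 2: flows [1->0,0=2] -> levels [11 11 10]
Step 3: flows [0=1,0->2] -> levels [10 11 11]
Step 4: flows [1->0,2->0] -> levels [12 10 10]
Step 5: flows [0->1,0->2] -> levels [10 11 11]
  -> period-2 cycle: step 5 state = step 3 state
  -> state at step 7: (7-3) mod 2 = 0, same as step 3 -> [10 11 11]

Answer: 10 11 11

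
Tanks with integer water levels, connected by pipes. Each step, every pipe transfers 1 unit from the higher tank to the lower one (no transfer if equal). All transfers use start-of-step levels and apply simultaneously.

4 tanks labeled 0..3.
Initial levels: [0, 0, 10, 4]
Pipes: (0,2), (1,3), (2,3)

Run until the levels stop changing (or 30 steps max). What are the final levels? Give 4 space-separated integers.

Answer: 4 4 3 3

Derivation:
Step 1: flows [2->0,3->1,2->3] -> levels [1 1 8 4]
Step 2: flows [2->0,3->1,2->3] -> levels [2 2 6 4]
Step 3: flows [2->0,3->1,2->3] -> levels [3 3 4 4]
Step 4: flows [2->0,3->1,2=3] -> levels [4 4 3 3]
Step 5: flows [0->2,1->3,2=3] -> levels [3 3 4 4]
  -> period-2 cycle: step 5 state = step 3 state; never stabilizes
  -> state at step 30: (30-3) mod 2 = 1, same as step 4 -> [4 4 3 3]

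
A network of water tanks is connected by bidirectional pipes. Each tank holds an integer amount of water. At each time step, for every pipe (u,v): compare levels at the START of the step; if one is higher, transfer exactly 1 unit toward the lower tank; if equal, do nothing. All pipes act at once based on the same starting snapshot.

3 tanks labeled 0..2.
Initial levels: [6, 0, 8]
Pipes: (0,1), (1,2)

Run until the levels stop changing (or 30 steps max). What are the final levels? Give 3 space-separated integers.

Answer: 5 4 5

Derivation:
Step 1: flows [0->1,2->1] -> levels [5 2 7]
Step 2: flows [0->1,2->1] -> levels [4 4 6]
Step 3: flows [0=1,2->1] -> levels [4 5 5]
Step 4: flows [1->0,1=2] -> levels [5 4 5]
Step 5: flows [0->1,2->1] -> levels [4 6 4]
Step 6: flows [1->0,1->2] -> levels [5 4 5]
  -> period-2 cycle: step 6 state = step 4 state; never stabilizes
  -> state at step 30: (30-4) mod 2 = 0, same as step 4 -> [5 4 5]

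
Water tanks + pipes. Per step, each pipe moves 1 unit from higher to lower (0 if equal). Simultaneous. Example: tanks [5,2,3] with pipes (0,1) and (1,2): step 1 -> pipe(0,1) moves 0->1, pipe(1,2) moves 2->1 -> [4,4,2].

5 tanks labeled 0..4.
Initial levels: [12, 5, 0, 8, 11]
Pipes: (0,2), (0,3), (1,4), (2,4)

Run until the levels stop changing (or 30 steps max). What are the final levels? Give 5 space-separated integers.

Step 1: flows [0->2,0->3,4->1,4->2] -> levels [10 6 2 9 9]
Step 2: flows [0->2,0->3,4->1,4->2] -> levels [8 7 4 10 7]
Step 3: flows [0->2,3->0,1=4,4->2] -> levels [8 7 6 9 6]
Step 4: flows [0->2,3->0,1->4,2=4] -> levels [8 6 7 8 7]
Step 5: flows [0->2,0=3,4->1,2=4] -> levels [7 7 8 8 6]
Step 6: flows [2->0,3->0,1->4,2->4] -> levels [9 6 6 7 8]
Step 7: flows [0->2,0->3,4->1,4->2] -> levels [7 7 8 8 6]
  -> period-2 cycle: step 7 state = step 5 state; never stabilizes
  -> state at step 30: (30-5) mod 2 = 1, same as step 6 -> [9 6 6 7 8]

Answer: 9 6 6 7 8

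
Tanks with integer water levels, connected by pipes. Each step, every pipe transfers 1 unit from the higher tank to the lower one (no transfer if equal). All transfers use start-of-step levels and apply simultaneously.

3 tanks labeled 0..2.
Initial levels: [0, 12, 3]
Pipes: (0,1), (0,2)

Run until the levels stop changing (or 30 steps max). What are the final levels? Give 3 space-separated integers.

Step 1: flows [1->0,2->0] -> levels [2 11 2]
Step 2: flows [1->0,0=2] -> levels [3 10 2]
Step 3: flows [1->0,0->2] -> levels [3 9 3]
Step 4: flows [1->0,0=2] -> levels [4 8 3]
Step 5: flows [1->0,0->2] -> levels [4 7 4]
Step 6: flows [1->0,0=2] -> levels [5 6 4]
Step 7: flows [1->0,0->2] -> levels [5 5 5]
Step 8: flows [0=1,0=2] -> levels [5 5 5]
  -> stable (no change)

Answer: 5 5 5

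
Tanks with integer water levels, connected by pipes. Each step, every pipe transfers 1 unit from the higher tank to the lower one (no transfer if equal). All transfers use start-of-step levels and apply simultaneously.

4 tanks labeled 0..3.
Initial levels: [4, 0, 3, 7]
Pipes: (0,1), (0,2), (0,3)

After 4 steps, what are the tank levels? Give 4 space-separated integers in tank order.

Answer: 5 3 3 3

Derivation:
Step 1: flows [0->1,0->2,3->0] -> levels [3 1 4 6]
Step 2: flows [0->1,2->0,3->0] -> levels [4 2 3 5]
Step 3: flows [0->1,0->2,3->0] -> levels [3 3 4 4]
Step 4: flows [0=1,2->0,3->0] -> levels [5 3 3 3]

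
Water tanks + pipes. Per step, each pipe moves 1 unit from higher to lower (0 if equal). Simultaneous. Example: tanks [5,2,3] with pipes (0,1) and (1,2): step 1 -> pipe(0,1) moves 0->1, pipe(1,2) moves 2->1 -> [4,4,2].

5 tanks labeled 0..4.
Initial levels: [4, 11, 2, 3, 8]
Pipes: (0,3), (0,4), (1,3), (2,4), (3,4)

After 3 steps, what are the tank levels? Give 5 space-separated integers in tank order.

Step 1: flows [0->3,4->0,1->3,4->2,4->3] -> levels [4 10 3 6 5]
Step 2: flows [3->0,4->0,1->3,4->2,3->4] -> levels [6 9 4 5 4]
Step 3: flows [0->3,0->4,1->3,2=4,3->4] -> levels [4 8 4 6 6]

Answer: 4 8 4 6 6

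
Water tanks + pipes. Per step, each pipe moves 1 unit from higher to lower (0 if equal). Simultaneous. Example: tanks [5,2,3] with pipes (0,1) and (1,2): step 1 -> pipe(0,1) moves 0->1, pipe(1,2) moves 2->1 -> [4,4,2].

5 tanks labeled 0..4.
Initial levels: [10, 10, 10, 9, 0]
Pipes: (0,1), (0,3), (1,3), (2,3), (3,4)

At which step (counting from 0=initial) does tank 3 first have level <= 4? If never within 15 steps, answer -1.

Step 1: flows [0=1,0->3,1->3,2->3,3->4] -> levels [9 9 9 11 1]
Step 2: flows [0=1,3->0,3->1,3->2,3->4] -> levels [10 10 10 7 2]
Step 3: flows [0=1,0->3,1->3,2->3,3->4] -> levels [9 9 9 9 3]
Step 4: flows [0=1,0=3,1=3,2=3,3->4] -> levels [9 9 9 8 4]
Step 5: flows [0=1,0->3,1->3,2->3,3->4] -> levels [8 8 8 10 5]
Step 6: flows [0=1,3->0,3->1,3->2,3->4] -> levels [9 9 9 6 6]
Step 7: flows [0=1,0->3,1->3,2->3,3=4] -> levels [8 8 8 9 6]
Step 8: flows [0=1,3->0,3->1,3->2,3->4] -> levels [9 9 9 5 7]
Step 9: flows [0=1,0->3,1->3,2->3,4->3] -> levels [8 8 8 9 6]
  -> period-2 cycle (repeats step 7); tank 3 never drops to <=4
Tank 3 never reaches <=4 within 15 steps

Answer: -1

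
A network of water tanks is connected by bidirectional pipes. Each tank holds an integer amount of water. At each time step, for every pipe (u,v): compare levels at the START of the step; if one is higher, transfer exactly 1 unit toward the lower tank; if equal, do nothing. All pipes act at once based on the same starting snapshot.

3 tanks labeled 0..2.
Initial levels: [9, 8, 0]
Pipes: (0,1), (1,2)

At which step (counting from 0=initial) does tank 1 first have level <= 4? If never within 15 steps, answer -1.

Step 1: flows [0->1,1->2] -> levels [8 8 1]
Step 2: flows [0=1,1->2] -> levels [8 7 2]
Step 3: flows [0->1,1->2] -> levels [7 7 3]
Step 4: flows [0=1,1->2] -> levels [7 6 4]
Step 5: flows [0->1,1->2] -> levels [6 6 5]
Step 6: flows [0=1,1->2] -> levels [6 5 6]
Step 7: flows [0->1,2->1] -> levels [5 7 5]
Step 8: flows [1->0,1->2] -> levels [6 5 6]
  -> period-2 cycle (repeats step 6); tank 1 never drops to <=4
Tank 1 never reaches <=4 within 15 steps

Answer: -1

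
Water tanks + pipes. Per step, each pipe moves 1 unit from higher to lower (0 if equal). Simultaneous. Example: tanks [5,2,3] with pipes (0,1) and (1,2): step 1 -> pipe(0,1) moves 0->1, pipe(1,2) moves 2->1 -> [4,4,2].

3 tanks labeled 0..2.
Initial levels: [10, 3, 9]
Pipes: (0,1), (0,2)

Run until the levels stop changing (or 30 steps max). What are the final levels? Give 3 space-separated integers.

Answer: 6 8 8

Derivation:
Step 1: flows [0->1,0->2] -> levels [8 4 10]
Step 2: flows [0->1,2->0] -> levels [8 5 9]
Step 3: flows [0->1,2->0] -> levels [8 6 8]
Step 4: flows [0->1,0=2] -> levels [7 7 8]
Step 5: flows [0=1,2->0] -> levels [8 7 7]
Step 6: flows [0->1,0->2] -> levels [6 8 8]
Step 7: flows [1->0,2->0] -> levels [8 7 7]
  -> period-2 cycle: step 7 state = step 5 state; never stabilizes
  -> state at step 30: (30-5) mod 2 = 1, same as step 6 -> [6 8 8]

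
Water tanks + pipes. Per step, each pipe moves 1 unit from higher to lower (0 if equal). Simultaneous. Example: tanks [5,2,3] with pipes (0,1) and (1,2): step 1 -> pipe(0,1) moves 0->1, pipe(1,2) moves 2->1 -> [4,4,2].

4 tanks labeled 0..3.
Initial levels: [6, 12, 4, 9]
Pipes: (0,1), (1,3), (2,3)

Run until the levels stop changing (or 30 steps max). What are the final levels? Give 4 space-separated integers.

Answer: 9 7 7 8

Derivation:
Step 1: flows [1->0,1->3,3->2] -> levels [7 10 5 9]
Step 2: flows [1->0,1->3,3->2] -> levels [8 8 6 9]
Step 3: flows [0=1,3->1,3->2] -> levels [8 9 7 7]
Step 4: flows [1->0,1->3,2=3] -> levels [9 7 7 8]
Step 5: flows [0->1,3->1,3->2] -> levels [8 9 8 6]
Step 6: flows [1->0,1->3,2->3] -> levels [9 7 7 8]
  -> period-2 cycle: step 6 state = step 4 state; never stabilizes
  -> state at step 30: (30-4) mod 2 = 0, same as step 4 -> [9 7 7 8]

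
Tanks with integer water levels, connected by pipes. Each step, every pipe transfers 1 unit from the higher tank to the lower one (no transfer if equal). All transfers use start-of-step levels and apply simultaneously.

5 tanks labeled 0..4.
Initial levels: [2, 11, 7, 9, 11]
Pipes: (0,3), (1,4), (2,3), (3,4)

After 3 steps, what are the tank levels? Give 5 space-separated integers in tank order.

Answer: 5 10 8 8 9

Derivation:
Step 1: flows [3->0,1=4,3->2,4->3] -> levels [3 11 8 8 10]
Step 2: flows [3->0,1->4,2=3,4->3] -> levels [4 10 8 8 10]
Step 3: flows [3->0,1=4,2=3,4->3] -> levels [5 10 8 8 9]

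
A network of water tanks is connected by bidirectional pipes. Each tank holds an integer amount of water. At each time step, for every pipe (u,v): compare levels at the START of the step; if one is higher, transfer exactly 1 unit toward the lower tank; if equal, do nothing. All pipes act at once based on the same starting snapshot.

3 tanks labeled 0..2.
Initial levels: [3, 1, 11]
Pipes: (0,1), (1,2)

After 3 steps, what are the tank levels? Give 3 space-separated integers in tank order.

Answer: 3 4 8

Derivation:
Step 1: flows [0->1,2->1] -> levels [2 3 10]
Step 2: flows [1->0,2->1] -> levels [3 3 9]
Step 3: flows [0=1,2->1] -> levels [3 4 8]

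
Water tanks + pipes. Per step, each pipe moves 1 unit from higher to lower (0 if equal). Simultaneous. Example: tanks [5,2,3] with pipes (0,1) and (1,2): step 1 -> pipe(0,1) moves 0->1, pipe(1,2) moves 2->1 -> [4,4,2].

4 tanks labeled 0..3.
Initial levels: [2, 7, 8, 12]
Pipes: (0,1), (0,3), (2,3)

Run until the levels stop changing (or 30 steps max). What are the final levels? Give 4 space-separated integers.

Step 1: flows [1->0,3->0,3->2] -> levels [4 6 9 10]
Step 2: flows [1->0,3->0,3->2] -> levels [6 5 10 8]
Step 3: flows [0->1,3->0,2->3] -> levels [6 6 9 8]
Step 4: flows [0=1,3->0,2->3] -> levels [7 6 8 8]
Step 5: flows [0->1,3->0,2=3] -> levels [7 7 8 7]
Step 6: flows [0=1,0=3,2->3] -> levels [7 7 7 8]
Step 7: flows [0=1,3->0,3->2] -> levels [8 7 8 6]
Step 8: flows [0->1,0->3,2->3] -> levels [6 8 7 8]
Step 9: flows [1->0,3->0,3->2] -> levels [8 7 8 6]
  -> period-2 cycle: step 9 state = step 7 state; never stabilizes
  -> state at step 30: (30-7) mod 2 = 1, same as step 8 -> [6 8 7 8]

Answer: 6 8 7 8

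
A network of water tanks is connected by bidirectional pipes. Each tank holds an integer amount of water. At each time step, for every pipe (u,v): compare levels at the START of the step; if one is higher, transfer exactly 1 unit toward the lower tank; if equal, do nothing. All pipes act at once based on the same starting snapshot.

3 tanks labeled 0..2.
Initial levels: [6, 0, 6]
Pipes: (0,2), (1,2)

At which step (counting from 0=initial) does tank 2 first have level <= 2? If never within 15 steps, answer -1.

Step 1: flows [0=2,2->1] -> levels [6 1 5]
Step 2: flows [0->2,2->1] -> levels [5 2 5]
Step 3: flows [0=2,2->1] -> levels [5 3 4]
Step 4: flows [0->2,2->1] -> levels [4 4 4]
Step 5: flows [0=2,1=2] -> levels [4 4 4]
  -> stable; tank 2 stays at 4 > 2
Tank 2 never reaches <=2 within 15 steps

Answer: -1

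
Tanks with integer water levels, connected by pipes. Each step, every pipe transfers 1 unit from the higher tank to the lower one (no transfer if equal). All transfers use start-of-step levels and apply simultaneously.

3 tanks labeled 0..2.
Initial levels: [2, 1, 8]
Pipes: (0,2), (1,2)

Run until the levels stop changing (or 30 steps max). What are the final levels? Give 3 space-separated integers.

Answer: 3 3 5

Derivation:
Step 1: flows [2->0,2->1] -> levels [3 2 6]
Step 2: flows [2->0,2->1] -> levels [4 3 4]
Step 3: flows [0=2,2->1] -> levels [4 4 3]
Step 4: flows [0->2,1->2] -> levels [3 3 5]
Step 5: flows [2->0,2->1] -> levels [4 4 3]
  -> period-2 cycle: step 5 state = step 3 state; never stabilizes
  -> state at step 30: (30-3) mod 2 = 1, same as step 4 -> [3 3 5]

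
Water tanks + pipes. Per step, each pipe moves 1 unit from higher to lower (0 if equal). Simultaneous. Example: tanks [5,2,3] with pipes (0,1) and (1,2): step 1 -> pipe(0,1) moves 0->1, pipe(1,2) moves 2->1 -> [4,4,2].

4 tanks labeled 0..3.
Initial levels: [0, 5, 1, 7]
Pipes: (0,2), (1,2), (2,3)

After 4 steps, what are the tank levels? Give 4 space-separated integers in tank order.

Step 1: flows [2->0,1->2,3->2] -> levels [1 4 2 6]
Step 2: flows [2->0,1->2,3->2] -> levels [2 3 3 5]
Step 3: flows [2->0,1=2,3->2] -> levels [3 3 3 4]
Step 4: flows [0=2,1=2,3->2] -> levels [3 3 4 3]

Answer: 3 3 4 3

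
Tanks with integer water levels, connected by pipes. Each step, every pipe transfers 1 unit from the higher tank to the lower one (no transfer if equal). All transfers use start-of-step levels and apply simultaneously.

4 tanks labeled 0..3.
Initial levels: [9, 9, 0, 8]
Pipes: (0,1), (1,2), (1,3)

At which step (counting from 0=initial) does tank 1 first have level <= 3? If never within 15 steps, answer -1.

Step 1: flows [0=1,1->2,1->3] -> levels [9 7 1 9]
Step 2: flows [0->1,1->2,3->1] -> levels [8 8 2 8]
Step 3: flows [0=1,1->2,1=3] -> levels [8 7 3 8]
Step 4: flows [0->1,1->2,3->1] -> levels [7 8 4 7]
Step 5: flows [1->0,1->2,1->3] -> levels [8 5 5 8]
Step 6: flows [0->1,1=2,3->1] -> levels [7 7 5 7]
Step 7: flows [0=1,1->2,1=3] -> levels [7 6 6 7]
Step 8: flows [0->1,1=2,3->1] -> levels [6 8 6 6]
Step 9: flows [1->0,1->2,1->3] -> levels [7 5 7 7]
Step 10: flows [0->1,2->1,3->1] -> levels [6 8 6 6]
  -> period-2 cycle (repeats step 8); tank 1 never drops to <=3
Tank 1 never reaches <=3 within 15 steps

Answer: -1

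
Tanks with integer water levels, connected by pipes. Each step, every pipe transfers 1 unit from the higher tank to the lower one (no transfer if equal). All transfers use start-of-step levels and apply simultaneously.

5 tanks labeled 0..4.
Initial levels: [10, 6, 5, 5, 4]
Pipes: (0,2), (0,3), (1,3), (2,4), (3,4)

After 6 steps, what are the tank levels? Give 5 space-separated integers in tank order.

Step 1: flows [0->2,0->3,1->3,2->4,3->4] -> levels [8 5 5 6 6]
Step 2: flows [0->2,0->3,3->1,4->2,3=4] -> levels [6 6 7 6 5]
Step 3: flows [2->0,0=3,1=3,2->4,3->4] -> levels [7 6 5 5 7]
Step 4: flows [0->2,0->3,1->3,4->2,4->3] -> levels [5 5 7 8 5]
Step 5: flows [2->0,3->0,3->1,2->4,3->4] -> levels [7 6 5 5 7]
  -> period-2 cycle: step 5 state = step 3 state
  -> state at step 6: (6-3) mod 2 = 1, same as step 4 -> [5 5 7 8 5]

Answer: 5 5 7 8 5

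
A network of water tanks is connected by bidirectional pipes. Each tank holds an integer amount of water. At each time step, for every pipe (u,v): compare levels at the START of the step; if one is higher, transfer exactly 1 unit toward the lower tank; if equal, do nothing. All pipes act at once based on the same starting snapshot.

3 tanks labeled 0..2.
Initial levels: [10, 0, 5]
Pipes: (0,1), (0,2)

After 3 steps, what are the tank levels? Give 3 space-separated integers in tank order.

Step 1: flows [0->1,0->2] -> levels [8 1 6]
Step 2: flows [0->1,0->2] -> levels [6 2 7]
Step 3: flows [0->1,2->0] -> levels [6 3 6]

Answer: 6 3 6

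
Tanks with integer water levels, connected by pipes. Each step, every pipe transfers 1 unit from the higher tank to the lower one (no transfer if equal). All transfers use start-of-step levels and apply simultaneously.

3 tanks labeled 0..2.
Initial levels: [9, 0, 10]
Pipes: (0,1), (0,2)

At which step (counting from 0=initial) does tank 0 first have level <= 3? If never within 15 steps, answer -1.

Step 1: flows [0->1,2->0] -> levels [9 1 9]
Step 2: flows [0->1,0=2] -> levels [8 2 9]
Step 3: flows [0->1,2->0] -> levels [8 3 8]
Step 4: flows [0->1,0=2] -> levels [7 4 8]
Step 5: flows [0->1,2->0] -> levels [7 5 7]
Step 6: flows [0->1,0=2] -> levels [6 6 7]
Step 7: flows [0=1,2->0] -> levels [7 6 6]
Step 8: flows [0->1,0->2] -> levels [5 7 7]
Step 9: flows [1->0,2->0] -> levels [7 6 6]
  -> period-2 cycle (repeats step 7); tank 0 never drops to <=3
Tank 0 never reaches <=3 within 15 steps

Answer: -1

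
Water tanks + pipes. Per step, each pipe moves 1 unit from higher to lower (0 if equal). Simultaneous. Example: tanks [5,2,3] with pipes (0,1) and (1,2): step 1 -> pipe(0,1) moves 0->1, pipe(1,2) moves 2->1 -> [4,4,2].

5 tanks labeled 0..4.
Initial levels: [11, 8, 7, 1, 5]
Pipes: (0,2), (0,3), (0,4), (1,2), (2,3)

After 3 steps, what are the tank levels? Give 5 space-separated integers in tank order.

Step 1: flows [0->2,0->3,0->4,1->2,2->3] -> levels [8 7 8 3 6]
Step 2: flows [0=2,0->3,0->4,2->1,2->3] -> levels [6 8 6 5 7]
Step 3: flows [0=2,0->3,4->0,1->2,2->3] -> levels [6 7 6 7 6]

Answer: 6 7 6 7 6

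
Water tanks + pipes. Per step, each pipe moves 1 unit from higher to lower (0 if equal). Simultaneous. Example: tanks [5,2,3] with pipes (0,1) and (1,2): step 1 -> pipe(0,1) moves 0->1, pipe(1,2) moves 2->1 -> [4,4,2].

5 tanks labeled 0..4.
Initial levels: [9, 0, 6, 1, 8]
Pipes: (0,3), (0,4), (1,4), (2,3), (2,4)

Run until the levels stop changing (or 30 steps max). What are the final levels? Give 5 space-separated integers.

Step 1: flows [0->3,0->4,4->1,2->3,4->2] -> levels [7 1 6 3 7]
Step 2: flows [0->3,0=4,4->1,2->3,4->2] -> levels [6 2 6 5 5]
Step 3: flows [0->3,0->4,4->1,2->3,2->4] -> levels [4 3 4 7 6]
Step 4: flows [3->0,4->0,4->1,3->2,4->2] -> levels [6 4 6 5 3]
Step 5: flows [0->3,0->4,1->4,2->3,2->4] -> levels [4 3 4 7 6]
  -> period-2 cycle: step 5 state = step 3 state; never stabilizes
  -> state at step 30: (30-3) mod 2 = 1, same as step 4 -> [6 4 6 5 3]

Answer: 6 4 6 5 3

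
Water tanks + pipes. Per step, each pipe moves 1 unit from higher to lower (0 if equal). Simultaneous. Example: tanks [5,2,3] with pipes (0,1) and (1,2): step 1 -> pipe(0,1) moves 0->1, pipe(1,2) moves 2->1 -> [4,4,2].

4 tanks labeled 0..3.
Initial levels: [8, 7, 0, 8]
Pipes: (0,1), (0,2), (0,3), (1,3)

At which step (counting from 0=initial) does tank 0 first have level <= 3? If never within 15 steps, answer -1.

Answer: -1

Derivation:
Step 1: flows [0->1,0->2,0=3,3->1] -> levels [6 9 1 7]
Step 2: flows [1->0,0->2,3->0,1->3] -> levels [7 7 2 7]
Step 3: flows [0=1,0->2,0=3,1=3] -> levels [6 7 3 7]
Step 4: flows [1->0,0->2,3->0,1=3] -> levels [7 6 4 6]
Step 5: flows [0->1,0->2,0->3,1=3] -> levels [4 7 5 7]
Step 6: flows [1->0,2->0,3->0,1=3] -> levels [7 6 4 6]
  -> period-2 cycle (repeats step 4); tank 0 never drops to <=3
Tank 0 never reaches <=3 within 15 steps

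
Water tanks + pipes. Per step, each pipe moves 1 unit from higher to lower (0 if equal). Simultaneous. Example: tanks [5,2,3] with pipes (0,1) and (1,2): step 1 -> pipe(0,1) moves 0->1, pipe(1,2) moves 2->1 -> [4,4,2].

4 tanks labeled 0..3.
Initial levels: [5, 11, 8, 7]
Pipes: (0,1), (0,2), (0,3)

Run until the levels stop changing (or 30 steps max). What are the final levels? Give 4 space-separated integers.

Answer: 6 9 8 8

Derivation:
Step 1: flows [1->0,2->0,3->0] -> levels [8 10 7 6]
Step 2: flows [1->0,0->2,0->3] -> levels [7 9 8 7]
Step 3: flows [1->0,2->0,0=3] -> levels [9 8 7 7]
Step 4: flows [0->1,0->2,0->3] -> levels [6 9 8 8]
Step 5: flows [1->0,2->0,3->0] -> levels [9 8 7 7]
  -> period-2 cycle: step 5 state = step 3 state; never stabilizes
  -> state at step 30: (30-3) mod 2 = 1, same as step 4 -> [6 9 8 8]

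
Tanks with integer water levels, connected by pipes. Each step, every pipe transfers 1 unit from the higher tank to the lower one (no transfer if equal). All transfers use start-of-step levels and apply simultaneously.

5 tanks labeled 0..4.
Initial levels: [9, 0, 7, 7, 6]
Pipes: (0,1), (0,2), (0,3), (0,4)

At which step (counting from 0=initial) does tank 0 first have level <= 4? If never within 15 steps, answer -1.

Step 1: flows [0->1,0->2,0->3,0->4] -> levels [5 1 8 8 7]
Step 2: flows [0->1,2->0,3->0,4->0] -> levels [7 2 7 7 6]
Step 3: flows [0->1,0=2,0=3,0->4] -> levels [5 3 7 7 7]
Step 4: flows [0->1,2->0,3->0,4->0] -> levels [7 4 6 6 6]
Step 5: flows [0->1,0->2,0->3,0->4] -> levels [3 5 7 7 7]
Tank 0 first reaches <=4 at step 5

Answer: 5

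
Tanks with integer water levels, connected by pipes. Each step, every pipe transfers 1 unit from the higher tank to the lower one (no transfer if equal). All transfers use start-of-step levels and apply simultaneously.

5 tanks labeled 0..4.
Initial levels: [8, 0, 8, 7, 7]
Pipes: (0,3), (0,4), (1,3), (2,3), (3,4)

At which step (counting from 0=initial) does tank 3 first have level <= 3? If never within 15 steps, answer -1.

Answer: 6

Derivation:
Step 1: flows [0->3,0->4,3->1,2->3,3=4] -> levels [6 1 7 8 8]
Step 2: flows [3->0,4->0,3->1,3->2,3=4] -> levels [8 2 8 5 7]
Step 3: flows [0->3,0->4,3->1,2->3,4->3] -> levels [6 3 7 7 7]
Step 4: flows [3->0,4->0,3->1,2=3,3=4] -> levels [8 4 7 5 6]
Step 5: flows [0->3,0->4,3->1,2->3,4->3] -> levels [6 5 6 7 6]
Step 6: flows [3->0,0=4,3->1,3->2,3->4] -> levels [7 6 7 3 7]
Tank 3 first reaches <=3 at step 6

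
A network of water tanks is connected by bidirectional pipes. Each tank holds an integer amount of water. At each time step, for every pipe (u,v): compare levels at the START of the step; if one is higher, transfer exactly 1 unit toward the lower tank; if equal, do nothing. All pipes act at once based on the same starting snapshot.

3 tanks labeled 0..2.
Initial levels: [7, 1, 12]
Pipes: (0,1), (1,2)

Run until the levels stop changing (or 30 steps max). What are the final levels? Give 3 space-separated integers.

Answer: 7 6 7

Derivation:
Step 1: flows [0->1,2->1] -> levels [6 3 11]
Step 2: flows [0->1,2->1] -> levels [5 5 10]
Step 3: flows [0=1,2->1] -> levels [5 6 9]
Step 4: flows [1->0,2->1] -> levels [6 6 8]
Step 5: flows [0=1,2->1] -> levels [6 7 7]
Step 6: flows [1->0,1=2] -> levels [7 6 7]
Step 7: flows [0->1,2->1] -> levels [6 8 6]
Step 8: flows [1->0,1->2] -> levels [7 6 7]
  -> period-2 cycle: step 8 state = step 6 state; never stabilizes
  -> state at step 30: (30-6) mod 2 = 0, same as step 6 -> [7 6 7]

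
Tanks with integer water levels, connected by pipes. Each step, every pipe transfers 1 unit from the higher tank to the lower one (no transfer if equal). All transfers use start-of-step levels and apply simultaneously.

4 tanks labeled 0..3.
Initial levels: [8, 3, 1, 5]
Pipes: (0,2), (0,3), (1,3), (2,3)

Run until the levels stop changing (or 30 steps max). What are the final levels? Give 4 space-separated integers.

Answer: 4 5 5 3

Derivation:
Step 1: flows [0->2,0->3,3->1,3->2] -> levels [6 4 3 4]
Step 2: flows [0->2,0->3,1=3,3->2] -> levels [4 4 5 4]
Step 3: flows [2->0,0=3,1=3,2->3] -> levels [5 4 3 5]
Step 4: flows [0->2,0=3,3->1,3->2] -> levels [4 5 5 3]
Step 5: flows [2->0,0->3,1->3,2->3] -> levels [4 4 3 6]
Step 6: flows [0->2,3->0,3->1,3->2] -> levels [4 5 5 3]
  -> period-2 cycle: step 6 state = step 4 state; never stabilizes
  -> state at step 30: (30-4) mod 2 = 0, same as step 4 -> [4 5 5 3]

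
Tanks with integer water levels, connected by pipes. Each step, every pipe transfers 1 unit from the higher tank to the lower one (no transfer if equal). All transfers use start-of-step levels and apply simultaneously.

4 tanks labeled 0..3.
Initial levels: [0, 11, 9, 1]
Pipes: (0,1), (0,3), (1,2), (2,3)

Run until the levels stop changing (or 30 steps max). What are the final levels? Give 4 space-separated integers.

Answer: 4 6 5 6

Derivation:
Step 1: flows [1->0,3->0,1->2,2->3] -> levels [2 9 9 1]
Step 2: flows [1->0,0->3,1=2,2->3] -> levels [2 8 8 3]
Step 3: flows [1->0,3->0,1=2,2->3] -> levels [4 7 7 3]
Step 4: flows [1->0,0->3,1=2,2->3] -> levels [4 6 6 5]
Step 5: flows [1->0,3->0,1=2,2->3] -> levels [6 5 5 5]
Step 6: flows [0->1,0->3,1=2,2=3] -> levels [4 6 5 6]
Step 7: flows [1->0,3->0,1->2,3->2] -> levels [6 4 7 4]
Step 8: flows [0->1,0->3,2->1,2->3] -> levels [4 6 5 6]
  -> period-2 cycle: step 8 state = step 6 state; never stabilizes
  -> state at step 30: (30-6) mod 2 = 0, same as step 6 -> [4 6 5 6]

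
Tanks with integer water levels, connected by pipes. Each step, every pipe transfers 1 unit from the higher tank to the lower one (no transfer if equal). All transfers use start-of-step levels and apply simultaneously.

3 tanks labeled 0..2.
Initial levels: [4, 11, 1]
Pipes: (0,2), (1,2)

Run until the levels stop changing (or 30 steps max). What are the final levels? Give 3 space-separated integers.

Answer: 5 5 6

Derivation:
Step 1: flows [0->2,1->2] -> levels [3 10 3]
Step 2: flows [0=2,1->2] -> levels [3 9 4]
Step 3: flows [2->0,1->2] -> levels [4 8 4]
Step 4: flows [0=2,1->2] -> levels [4 7 5]
Step 5: flows [2->0,1->2] -> levels [5 6 5]
Step 6: flows [0=2,1->2] -> levels [5 5 6]
Step 7: flows [2->0,2->1] -> levels [6 6 4]
Step 8: flows [0->2,1->2] -> levels [5 5 6]
  -> period-2 cycle: step 8 state = step 6 state; never stabilizes
  -> state at step 30: (30-6) mod 2 = 0, same as step 6 -> [5 5 6]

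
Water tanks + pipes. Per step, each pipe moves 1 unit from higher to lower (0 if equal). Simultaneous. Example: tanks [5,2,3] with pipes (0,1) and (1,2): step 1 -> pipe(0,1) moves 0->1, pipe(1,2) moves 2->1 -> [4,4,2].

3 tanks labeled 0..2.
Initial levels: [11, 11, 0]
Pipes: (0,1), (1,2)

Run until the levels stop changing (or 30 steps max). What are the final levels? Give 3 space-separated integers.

Step 1: flows [0=1,1->2] -> levels [11 10 1]
Step 2: flows [0->1,1->2] -> levels [10 10 2]
Step 3: flows [0=1,1->2] -> levels [10 9 3]
Step 4: flows [0->1,1->2] -> levels [9 9 4]
Step 5: flows [0=1,1->2] -> levels [9 8 5]
Step 6: flows [0->1,1->2] -> levels [8 8 6]
Step 7: flows [0=1,1->2] -> levels [8 7 7]
Step 8: flows [0->1,1=2] -> levels [7 8 7]
Step 9: flows [1->0,1->2] -> levels [8 6 8]
Step 10: flows [0->1,2->1] -> levels [7 8 7]
  -> period-2 cycle: step 10 state = step 8 state; never stabilizes
  -> state at step 30: (30-8) mod 2 = 0, same as step 8 -> [7 8 7]

Answer: 7 8 7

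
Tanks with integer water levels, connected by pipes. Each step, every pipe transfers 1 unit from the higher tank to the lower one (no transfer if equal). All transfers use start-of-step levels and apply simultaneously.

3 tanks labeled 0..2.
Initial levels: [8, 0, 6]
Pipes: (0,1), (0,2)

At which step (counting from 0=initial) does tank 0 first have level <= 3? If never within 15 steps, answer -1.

Answer: -1

Derivation:
Step 1: flows [0->1,0->2] -> levels [6 1 7]
Step 2: flows [0->1,2->0] -> levels [6 2 6]
Step 3: flows [0->1,0=2] -> levels [5 3 6]
Step 4: flows [0->1,2->0] -> levels [5 4 5]
Step 5: flows [0->1,0=2] -> levels [4 5 5]
Step 6: flows [1->0,2->0] -> levels [6 4 4]
Step 7: flows [0->1,0->2] -> levels [4 5 5]
  -> period-2 cycle (repeats step 5); tank 0 never drops to <=3
Tank 0 never reaches <=3 within 15 steps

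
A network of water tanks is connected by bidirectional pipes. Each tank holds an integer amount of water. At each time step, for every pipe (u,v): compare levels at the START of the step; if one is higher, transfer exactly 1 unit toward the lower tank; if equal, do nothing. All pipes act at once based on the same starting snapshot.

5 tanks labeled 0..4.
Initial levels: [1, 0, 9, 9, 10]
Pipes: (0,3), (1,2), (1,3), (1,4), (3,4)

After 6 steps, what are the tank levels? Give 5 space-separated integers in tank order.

Answer: 6 4 7 5 7

Derivation:
Step 1: flows [3->0,2->1,3->1,4->1,4->3] -> levels [2 3 8 8 8]
Step 2: flows [3->0,2->1,3->1,4->1,3=4] -> levels [3 6 7 6 7]
Step 3: flows [3->0,2->1,1=3,4->1,4->3] -> levels [4 8 6 6 5]
Step 4: flows [3->0,1->2,1->3,1->4,3->4] -> levels [5 5 7 5 7]
Step 5: flows [0=3,2->1,1=3,4->1,4->3] -> levels [5 7 6 6 5]
Step 6: flows [3->0,1->2,1->3,1->4,3->4] -> levels [6 4 7 5 7]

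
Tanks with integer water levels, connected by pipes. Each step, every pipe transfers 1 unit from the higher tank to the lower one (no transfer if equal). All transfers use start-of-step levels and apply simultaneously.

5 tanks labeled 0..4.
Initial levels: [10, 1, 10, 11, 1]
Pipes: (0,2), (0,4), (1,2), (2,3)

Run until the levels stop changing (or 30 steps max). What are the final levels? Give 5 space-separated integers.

Answer: 7 7 6 7 6

Derivation:
Step 1: flows [0=2,0->4,2->1,3->2] -> levels [9 2 10 10 2]
Step 2: flows [2->0,0->4,2->1,2=3] -> levels [9 3 8 10 3]
Step 3: flows [0->2,0->4,2->1,3->2] -> levels [7 4 9 9 4]
Step 4: flows [2->0,0->4,2->1,2=3] -> levels [7 5 7 9 5]
Step 5: flows [0=2,0->4,2->1,3->2] -> levels [6 6 7 8 6]
Step 6: flows [2->0,0=4,2->1,3->2] -> levels [7 7 6 7 6]
Step 7: flows [0->2,0->4,1->2,3->2] -> levels [5 6 9 6 7]
Step 8: flows [2->0,4->0,2->1,2->3] -> levels [7 7 6 7 6]
  -> period-2 cycle: step 8 state = step 6 state; never stabilizes
  -> state at step 30: (30-6) mod 2 = 0, same as step 6 -> [7 7 6 7 6]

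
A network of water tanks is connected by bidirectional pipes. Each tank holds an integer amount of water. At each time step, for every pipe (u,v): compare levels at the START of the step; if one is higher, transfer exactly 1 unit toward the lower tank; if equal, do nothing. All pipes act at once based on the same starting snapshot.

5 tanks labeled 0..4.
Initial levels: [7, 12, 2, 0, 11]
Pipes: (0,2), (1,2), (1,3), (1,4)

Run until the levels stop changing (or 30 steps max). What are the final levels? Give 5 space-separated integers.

Step 1: flows [0->2,1->2,1->3,1->4] -> levels [6 9 4 1 12]
Step 2: flows [0->2,1->2,1->3,4->1] -> levels [5 8 6 2 11]
Step 3: flows [2->0,1->2,1->3,4->1] -> levels [6 7 6 3 10]
Step 4: flows [0=2,1->2,1->3,4->1] -> levels [6 6 7 4 9]
Step 5: flows [2->0,2->1,1->3,4->1] -> levels [7 7 5 5 8]
Step 6: flows [0->2,1->2,1->3,4->1] -> levels [6 6 7 6 7]
Step 7: flows [2->0,2->1,1=3,4->1] -> levels [7 8 5 6 6]
Step 8: flows [0->2,1->2,1->3,1->4] -> levels [6 5 7 7 7]
Step 9: flows [2->0,2->1,3->1,4->1] -> levels [7 8 5 6 6]
  -> period-2 cycle: step 9 state = step 7 state; never stabilizes
  -> state at step 30: (30-7) mod 2 = 1, same as step 8 -> [6 5 7 7 7]

Answer: 6 5 7 7 7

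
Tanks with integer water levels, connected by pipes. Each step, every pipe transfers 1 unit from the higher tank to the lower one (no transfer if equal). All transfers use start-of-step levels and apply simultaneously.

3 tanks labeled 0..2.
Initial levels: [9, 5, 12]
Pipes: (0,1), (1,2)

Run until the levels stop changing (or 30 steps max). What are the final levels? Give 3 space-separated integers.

Answer: 9 8 9

Derivation:
Step 1: flows [0->1,2->1] -> levels [8 7 11]
Step 2: flows [0->1,2->1] -> levels [7 9 10]
Step 3: flows [1->0,2->1] -> levels [8 9 9]
Step 4: flows [1->0,1=2] -> levels [9 8 9]
Step 5: flows [0->1,2->1] -> levels [8 10 8]
Step 6: flows [1->0,1->2] -> levels [9 8 9]
  -> period-2 cycle: step 6 state = step 4 state; never stabilizes
  -> state at step 30: (30-4) mod 2 = 0, same as step 4 -> [9 8 9]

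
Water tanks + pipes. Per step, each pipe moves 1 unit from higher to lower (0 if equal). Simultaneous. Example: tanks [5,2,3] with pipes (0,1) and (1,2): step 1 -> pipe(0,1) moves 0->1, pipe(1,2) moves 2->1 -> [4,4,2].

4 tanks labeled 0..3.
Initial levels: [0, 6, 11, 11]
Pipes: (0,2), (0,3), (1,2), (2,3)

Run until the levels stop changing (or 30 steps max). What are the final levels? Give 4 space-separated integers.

Answer: 8 7 7 6

Derivation:
Step 1: flows [2->0,3->0,2->1,2=3] -> levels [2 7 9 10]
Step 2: flows [2->0,3->0,2->1,3->2] -> levels [4 8 8 8]
Step 3: flows [2->0,3->0,1=2,2=3] -> levels [6 8 7 7]
Step 4: flows [2->0,3->0,1->2,2=3] -> levels [8 7 7 6]
Step 5: flows [0->2,0->3,1=2,2->3] -> levels [6 7 7 8]
Step 6: flows [2->0,3->0,1=2,3->2] -> levels [8 7 7 6]
  -> period-2 cycle: step 6 state = step 4 state; never stabilizes
  -> state at step 30: (30-4) mod 2 = 0, same as step 4 -> [8 7 7 6]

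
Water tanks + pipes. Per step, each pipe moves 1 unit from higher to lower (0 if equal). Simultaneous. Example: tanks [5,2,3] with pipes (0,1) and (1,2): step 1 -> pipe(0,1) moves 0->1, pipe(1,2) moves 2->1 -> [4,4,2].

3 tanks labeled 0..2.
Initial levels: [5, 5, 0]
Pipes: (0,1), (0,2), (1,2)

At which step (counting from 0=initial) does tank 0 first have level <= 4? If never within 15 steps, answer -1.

Step 1: flows [0=1,0->2,1->2] -> levels [4 4 2]
Tank 0 first reaches <=4 at step 1

Answer: 1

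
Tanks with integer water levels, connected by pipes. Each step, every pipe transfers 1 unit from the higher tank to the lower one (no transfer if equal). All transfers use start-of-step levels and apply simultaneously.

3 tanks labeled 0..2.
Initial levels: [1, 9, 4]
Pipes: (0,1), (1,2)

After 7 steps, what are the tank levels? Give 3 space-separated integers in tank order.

Step 1: flows [1->0,1->2] -> levels [2 7 5]
Step 2: flows [1->0,1->2] -> levels [3 5 6]
Step 3: flows [1->0,2->1] -> levels [4 5 5]
Step 4: flows [1->0,1=2] -> levels [5 4 5]
Step 5: flows [0->1,2->1] -> levels [4 6 4]
Step 6: flows [1->0,1->2] -> levels [5 4 5]
  -> period-2 cycle: step 6 state = step 4 state
  -> state at step 7: (7-4) mod 2 = 1, same as step 5 -> [4 6 4]

Answer: 4 6 4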